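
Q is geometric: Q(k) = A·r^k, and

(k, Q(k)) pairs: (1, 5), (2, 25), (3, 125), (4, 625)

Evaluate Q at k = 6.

15625

Consecutive ratio: 25/5 = 5, and 125/25 = 5, so r = 5.
Then A·5^1 = 5 gives A = 1, and Q(k) = 1·5^k.
Q(6) = 1·5^6 = 15625.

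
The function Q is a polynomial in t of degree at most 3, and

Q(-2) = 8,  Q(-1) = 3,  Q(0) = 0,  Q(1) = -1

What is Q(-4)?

24

First differences: -5, -3, -1. Second differences: 2, 2.
Level-2 differences are constant, so Q has degree 2.
Fitting a degree-2 polynomial gives Q(t) = t² - 2t.
Then Q(-4) = 24.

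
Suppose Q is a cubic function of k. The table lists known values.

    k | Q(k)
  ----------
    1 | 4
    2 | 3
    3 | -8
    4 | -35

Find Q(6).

Write Q(k) = ak³ + bk² + ck + d; the 4 given values yield a linear system in the 4 coefficients.
Solving, Q(k) = -k³ + k² + 3k + 1.
Then Q(6) = -161.

-161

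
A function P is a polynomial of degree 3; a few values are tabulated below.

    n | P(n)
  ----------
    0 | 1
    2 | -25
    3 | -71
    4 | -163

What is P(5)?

Write P(n) = an³ + bn² + cn + d; the 4 given values yield a linear system in the 4 coefficients.
Solving, P(n) = -3n³ + 4n² - 9n + 1.
Then P(5) = -319.

-319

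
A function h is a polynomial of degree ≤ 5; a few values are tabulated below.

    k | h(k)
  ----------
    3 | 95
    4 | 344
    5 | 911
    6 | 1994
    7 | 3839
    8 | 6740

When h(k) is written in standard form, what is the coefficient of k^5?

0

First differences: 249, 567, 1083, 1845, 2901. Second differences: 318, 516, 762, 1056. Third differences: 198, 246, 294. Fourth differences: 48, 48.
Level-4 differences are constant, so h has degree 4.
Fitting a degree-4 polynomial gives h(k) = 2k^4 - 3k³ + k² + 3k - 4.
The coefficient of k^5 is 0.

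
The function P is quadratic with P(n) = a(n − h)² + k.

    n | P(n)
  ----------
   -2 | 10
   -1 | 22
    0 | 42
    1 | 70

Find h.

-3

First differences 12, 20, 28; second difference 8 = 2a, so a = 4.
Expanding, the n-coefficient is −2ah = -8h; matching it to the data gives h = -3, and then k = 6.
So P(n) = 4(n + 3)² + 6.
Hence h = -3.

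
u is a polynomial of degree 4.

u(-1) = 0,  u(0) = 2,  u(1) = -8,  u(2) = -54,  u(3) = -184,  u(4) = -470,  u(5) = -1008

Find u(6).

First differences: 2, -10, -46, -130, -286, -538. Second differences: -12, -36, -84, -156, -252. Third differences: -24, -48, -72, -96. Fourth differences: -24, -24, -24.
Level-4 differences are constant, so u has degree 4.
Fitting a degree-4 polynomial gives u(n) = -n^4 - 2n³ - 5n² - 2n + 2.
Then u(6) = -1918.

-1918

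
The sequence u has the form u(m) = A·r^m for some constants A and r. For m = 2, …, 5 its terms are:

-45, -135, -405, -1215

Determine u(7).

Consecutive ratio: -135/(-45) = 3, and -405/(-135) = 3, so r = 3.
Then A·3^2 = -45 gives A = -5, and u(m) = -5·3^m.
u(7) = -5·3^7 = -10935.

-10935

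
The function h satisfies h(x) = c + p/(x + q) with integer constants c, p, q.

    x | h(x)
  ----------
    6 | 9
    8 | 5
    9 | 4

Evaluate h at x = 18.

1

(h(x) − c)(x + q) = p for each data point; the three points give a linear system in c and q, then p follows.
Solving: c = -1, q = -3, p = 30, so h(x) = -1 + 30/(x − 3).
Then h(18) = -1 + 30/15 = 1.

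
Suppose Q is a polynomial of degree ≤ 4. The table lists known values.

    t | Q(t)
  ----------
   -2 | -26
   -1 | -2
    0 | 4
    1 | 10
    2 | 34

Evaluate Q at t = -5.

Write Q(t) = at^4 + bt³ + ct² + dt + e; the 5 given values yield a linear system in the 5 coefficients.
Solving, the leading coefficient vanishes, and Q(t) = 3t³ + 3t + 4.
Then Q(-5) = -386.

-386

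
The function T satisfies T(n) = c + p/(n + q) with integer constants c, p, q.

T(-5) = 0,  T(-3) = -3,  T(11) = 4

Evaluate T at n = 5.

5

(T(n) − c)(n + q) = p for each data point; the three points give a linear system in c and q, then p follows.
Solving: c = 3, q = 1, p = 12, so T(n) = 3 + 12/(n + 1).
Then T(5) = 3 + 12/6 = 5.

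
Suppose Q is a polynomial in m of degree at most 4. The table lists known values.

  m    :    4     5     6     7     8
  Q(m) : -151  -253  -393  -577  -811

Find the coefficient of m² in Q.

-4

Write Q(m) = am^4 + bm³ + cm² + dm + e; the 5 given values yield a linear system in the 5 coefficients.
Solving, the leading coefficient vanishes, and Q(m) = -m³ - 4m² - 5m - 3.
The coefficient of m² is -4.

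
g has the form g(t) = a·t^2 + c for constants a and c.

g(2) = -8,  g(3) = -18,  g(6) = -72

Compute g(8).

From g(2) = -8 and g(3) = -18: 4a + c = -8 and 9a + c = -18.
Subtracting: 5a = -10, so a = -2; then c = -8 − (-2)·4 = 0.
So g(t) = -2t² + 0, and g(8) = -128.

-128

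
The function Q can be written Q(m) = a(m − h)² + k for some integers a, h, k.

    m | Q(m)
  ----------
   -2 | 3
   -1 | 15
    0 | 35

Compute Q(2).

99

First differences 12, 20; second difference 8 = 2a, so a = 4.
Expanding, the m-coefficient is −2ah = -8h; matching it to the data gives h = -3, and then k = -1.
So Q(m) = 4(m + 3)² − 1.
Q(2) = 4·5² − 1 = 99.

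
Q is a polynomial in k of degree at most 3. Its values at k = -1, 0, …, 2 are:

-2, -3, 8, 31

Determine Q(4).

First differences: -1, 11, 23. Second differences: 12, 12.
Level-2 differences are constant, so Q has degree 2.
Fitting a degree-2 polynomial gives Q(k) = 6k² + 5k - 3.
Then Q(4) = 113.

113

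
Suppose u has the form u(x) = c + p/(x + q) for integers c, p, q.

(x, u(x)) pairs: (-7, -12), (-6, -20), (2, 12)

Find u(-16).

0

(u(x) − c)(x + q) = p for each data point; the three points give a linear system in c and q, then p follows.
Solving: c = 4, q = 4, p = 48, so u(x) = 4 + 48/(x + 4).
Then u(-16) = 4 + 48/(-12) = 0.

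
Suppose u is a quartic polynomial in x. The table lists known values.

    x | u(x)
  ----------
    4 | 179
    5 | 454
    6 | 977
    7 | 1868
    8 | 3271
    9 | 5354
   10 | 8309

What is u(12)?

17723

Write u(x) = ax^4 + bx³ + cx² + dx + e; the 7 given values yield a linear system in the 5 coefficients.
Solving, u(x) = x^4 - 2x³ + 3x² + x - 1.
Then u(12) = 17723.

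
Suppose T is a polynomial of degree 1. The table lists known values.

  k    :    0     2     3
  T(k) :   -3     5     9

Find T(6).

21

Write T(k) = ak + b; the 3 given values yield a linear system in the 2 coefficients.
Solving, T(k) = 4k - 3.
Then T(6) = 21.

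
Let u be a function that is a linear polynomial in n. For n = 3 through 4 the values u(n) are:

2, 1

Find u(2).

3

Write u(n) = an + b; the 2 given values yield a linear system in the 2 coefficients.
Solving, u(n) = -n + 5.
Then u(2) = 3.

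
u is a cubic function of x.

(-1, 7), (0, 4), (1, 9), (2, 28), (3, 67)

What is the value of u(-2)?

First differences: -3, 5, 19, 39. Second differences: 8, 14, 20. Third differences: 6, 6.
Level-3 differences are constant, so u has degree 3.
Fitting a degree-3 polynomial gives u(x) = x³ + 4x² + 4.
Then u(-2) = 12.

12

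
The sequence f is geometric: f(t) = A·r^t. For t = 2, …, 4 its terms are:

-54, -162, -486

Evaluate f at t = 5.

-1458

Consecutive ratio: -162/(-54) = 3, and -486/(-162) = 3, so r = 3.
Then A·3^2 = -54 gives A = -6, and f(t) = -6·3^t.
f(5) = -6·3^5 = -1458.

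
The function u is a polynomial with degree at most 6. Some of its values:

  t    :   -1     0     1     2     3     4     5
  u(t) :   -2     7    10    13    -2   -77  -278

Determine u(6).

First differences: 9, 3, 3, -15, -75, -201. Second differences: -6, 0, -18, -60, -126. Third differences: 6, -18, -42, -66. Fourth differences: -24, -24, -24.
Level-4 differences are constant, so u has degree 4.
Fitting a degree-4 polynomial gives u(t) = -t^4 + 3t³ - 2t² + 3t + 7.
Then u(6) = -695.

-695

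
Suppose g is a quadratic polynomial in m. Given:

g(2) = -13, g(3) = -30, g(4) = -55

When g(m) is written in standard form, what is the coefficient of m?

Write g(m) = am² + bm + c; the 3 given values yield a linear system in the 3 coefficients.
Solving, g(m) = -4m² + 3m - 3.
The coefficient of m is 3.

3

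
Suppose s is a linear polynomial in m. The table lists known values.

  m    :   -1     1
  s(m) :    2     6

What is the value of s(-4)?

-4

Write s(m) = am + b; the 2 given values yield a linear system in the 2 coefficients.
Solving, s(m) = 2m + 4.
Then s(-4) = -4.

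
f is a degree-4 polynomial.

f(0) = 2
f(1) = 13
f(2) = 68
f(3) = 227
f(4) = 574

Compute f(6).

2288

Write f(t) = at^4 + bt³ + ct² + dt + e; the 5 given values yield a linear system in the 5 coefficients.
Solving, f(t) = t^4 + 4t³ + 3t² + 3t + 2.
Then f(6) = 2288.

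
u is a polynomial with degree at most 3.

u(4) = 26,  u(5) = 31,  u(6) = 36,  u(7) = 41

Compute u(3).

First differences: 5, 5, 5.
Level-1 differences are constant, so u has degree 1.
Fitting a degree-1 polynomial gives u(n) = 5n + 6.
Then u(3) = 21.

21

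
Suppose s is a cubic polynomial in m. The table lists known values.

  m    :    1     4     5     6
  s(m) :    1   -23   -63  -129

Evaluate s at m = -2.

7

Write s(m) = am³ + bm² + cm + d; the 4 given values yield a linear system in the 4 coefficients.
Solving, s(m) = -m³ + 2m² + 3m - 3.
Then s(-2) = 7.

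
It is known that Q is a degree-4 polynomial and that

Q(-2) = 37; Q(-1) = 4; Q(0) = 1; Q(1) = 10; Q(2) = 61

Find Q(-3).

166

Write Q(x) = ax^4 + bx³ + cx² + dx + e; the 5 given values yield a linear system in the 5 coefficients.
Solving, Q(x) = 2x^4 + x³ + 4x² + 2x + 1.
Then Q(-3) = 166.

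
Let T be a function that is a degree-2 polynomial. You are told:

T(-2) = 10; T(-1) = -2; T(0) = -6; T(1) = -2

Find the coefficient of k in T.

Write T(k) = ak² + bk + c; the 4 given values yield a linear system in the 3 coefficients.
Solving, T(k) = 4k² - 6.
The coefficient of k is 0.

0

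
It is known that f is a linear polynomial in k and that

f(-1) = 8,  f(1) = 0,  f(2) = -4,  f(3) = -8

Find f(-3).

Write f(k) = ak + b; the 4 given values yield a linear system in the 2 coefficients.
Solving, f(k) = -4k + 4.
Then f(-3) = 16.

16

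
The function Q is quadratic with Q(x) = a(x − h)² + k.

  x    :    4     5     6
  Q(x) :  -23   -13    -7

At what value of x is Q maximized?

First differences 10, 6; second difference -4 = 2a, so a = -2.
Expanding, the x-coefficient is −2ah = 4h; matching it to the data gives h = 7, and then k = -5.
So Q(x) = -2(x − 7)² − 5.
Hence h = 7.

7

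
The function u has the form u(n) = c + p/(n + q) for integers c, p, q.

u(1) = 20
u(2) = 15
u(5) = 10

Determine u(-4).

-5

(u(n) − c)(n + q) = p for each data point; the three points give a linear system in c and q, then p follows.
Solving: c = 5, q = 1, p = 30, so u(n) = 5 + 30/(n + 1).
Then u(-4) = 5 + 30/(-3) = -5.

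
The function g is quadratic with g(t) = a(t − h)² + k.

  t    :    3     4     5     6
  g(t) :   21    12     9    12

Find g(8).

36

First differences -9, -3, 3; second difference 6 = 2a, so a = 3.
Expanding, the t-coefficient is −2ah = -6h; matching it to the data gives h = 5, and then k = 9.
So g(t) = 3(t − 5)² + 9.
g(8) = 3·3² + 9 = 36.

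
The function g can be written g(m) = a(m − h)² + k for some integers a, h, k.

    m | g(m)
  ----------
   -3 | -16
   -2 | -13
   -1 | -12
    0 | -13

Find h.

-1

First differences 3, 1, -1; second difference -2 = 2a, so a = -1.
Expanding, the m-coefficient is −2ah = 2h; matching it to the data gives h = -1, and then k = -12.
So g(m) = -1(m + 1)² − 12.
Hence h = -1.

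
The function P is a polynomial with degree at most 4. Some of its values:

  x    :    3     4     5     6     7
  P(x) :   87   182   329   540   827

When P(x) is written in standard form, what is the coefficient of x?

Write P(x) = ax^4 + bx³ + cx² + dx + e; the 5 given values yield a linear system in the 5 coefficients.
Solving, the leading coefficient vanishes, and P(x) = 2x³ + 2x² + 7x - 6.
The coefficient of x is 7.

7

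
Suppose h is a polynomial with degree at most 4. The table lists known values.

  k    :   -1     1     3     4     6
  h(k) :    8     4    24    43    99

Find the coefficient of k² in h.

3

Write h(k) = ak^4 + bk³ + ck² + dk + e; the 5 given values yield a linear system in the 5 coefficients.
Solving, the top 2 coefficients vanish, and h(k) = 3k² - 2k + 3.
The coefficient of k² is 3.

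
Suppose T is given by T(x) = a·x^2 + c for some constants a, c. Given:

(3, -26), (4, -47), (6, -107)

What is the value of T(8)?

-191

From T(3) = -26 and T(4) = -47: 9a + c = -26 and 16a + c = -47.
Subtracting: 7a = -21, so a = -3; then c = -26 − (-3)·9 = 1.
So T(x) = -3x² + 1, and T(8) = -191.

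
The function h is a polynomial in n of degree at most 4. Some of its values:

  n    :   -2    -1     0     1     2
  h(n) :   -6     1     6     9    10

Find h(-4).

First differences: 7, 5, 3, 1. Second differences: -2, -2, -2.
Level-2 differences are constant, so h has degree 2.
Fitting a degree-2 polynomial gives h(n) = -n² + 4n + 6.
Then h(-4) = -26.

-26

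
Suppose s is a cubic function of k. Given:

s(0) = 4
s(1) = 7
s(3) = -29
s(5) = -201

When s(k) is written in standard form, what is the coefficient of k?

4

Write s(k) = ak³ + bk² + ck + d; the 4 given values yield a linear system in the 4 coefficients.
Solving, s(k) = -2k³ + k² + 4k + 4.
The coefficient of k is 4.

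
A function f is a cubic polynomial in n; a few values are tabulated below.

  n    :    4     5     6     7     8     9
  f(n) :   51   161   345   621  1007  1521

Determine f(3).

-3

Write f(n) = an³ + bn² + cn + d; the 6 given values yield a linear system in the 4 coefficients.
Solving, f(n) = 3n³ - 8n² - n - 9.
Then f(3) = -3.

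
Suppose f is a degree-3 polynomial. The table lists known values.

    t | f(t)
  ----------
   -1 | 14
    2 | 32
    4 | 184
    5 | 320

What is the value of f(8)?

1040

Write f(t) = at³ + bt² + ct + d; the 4 given values yield a linear system in the 4 coefficients.
Solving, f(t) = t³ + 9t² - 6t.
Then f(8) = 1040.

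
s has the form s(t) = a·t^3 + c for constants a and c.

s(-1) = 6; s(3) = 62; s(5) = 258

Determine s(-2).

-8

From s(-1) = 6 and s(3) = 62: -1a + c = 6 and 27a + c = 62.
Subtracting: 28a = 56, so a = 2; then c = 6 − 2·(-1) = 8.
So s(t) = 2t³ + 8, and s(-2) = -8.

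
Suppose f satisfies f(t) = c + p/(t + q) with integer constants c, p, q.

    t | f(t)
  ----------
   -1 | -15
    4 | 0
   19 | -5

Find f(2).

12

(f(t) − c)(t + q) = p for each data point; the three points give a linear system in c and q, then p follows.
Solving: c = -6, q = -1, p = 18, so f(t) = -6 + 18/(t − 1).
Then f(2) = -6 + 18/1 = 12.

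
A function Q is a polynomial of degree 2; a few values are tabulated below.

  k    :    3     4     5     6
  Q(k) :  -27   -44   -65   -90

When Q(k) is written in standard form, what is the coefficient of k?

-3

Write Q(k) = ak² + bk + c; the 4 given values yield a linear system in the 3 coefficients.
Solving, Q(k) = -2k² - 3k.
The coefficient of k is -3.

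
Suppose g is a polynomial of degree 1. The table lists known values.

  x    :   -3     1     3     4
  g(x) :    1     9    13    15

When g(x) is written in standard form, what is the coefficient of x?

2

Write g(x) = ax + b; the 4 given values yield a linear system in the 2 coefficients.
Solving, g(x) = 2x + 7.
The coefficient of x is 2.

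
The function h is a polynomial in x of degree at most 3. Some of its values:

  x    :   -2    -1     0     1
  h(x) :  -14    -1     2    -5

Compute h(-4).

-70

First differences: 13, 3, -7. Second differences: -10, -10.
Level-2 differences are constant, so h has degree 2.
Fitting a degree-2 polynomial gives h(x) = -5x² - 2x + 2.
Then h(-4) = -70.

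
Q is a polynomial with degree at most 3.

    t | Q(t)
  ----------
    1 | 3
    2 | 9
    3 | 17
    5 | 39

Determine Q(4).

27

Write Q(t) = at³ + bt² + ct + d; the 4 given values yield a linear system in the 4 coefficients.
Solving, the leading coefficient vanishes, and Q(t) = t² + 3t - 1.
Then Q(4) = 27.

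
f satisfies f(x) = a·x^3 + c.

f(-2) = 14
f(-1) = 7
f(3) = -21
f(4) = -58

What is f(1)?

From f(-2) = 14 and f(-1) = 7: -8a + c = 14 and -1a + c = 7.
Subtracting: 7a = -7, so a = -1; then c = 14 − (-1)·(-8) = 6.
So f(x) = -1x³ + 6, and f(1) = 5.

5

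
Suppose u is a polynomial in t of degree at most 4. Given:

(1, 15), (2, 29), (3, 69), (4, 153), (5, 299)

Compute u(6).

Write u(t) = at^4 + bt³ + ct² + dt + e; the 5 given values yield a linear system in the 5 coefficients.
Solving, the leading coefficient vanishes, and u(t) = 3t³ - 5t² + 8t + 9.
Then u(6) = 525.

525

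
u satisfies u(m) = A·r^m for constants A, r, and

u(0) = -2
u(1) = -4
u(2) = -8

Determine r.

2

Consecutive ratio: -4/(-2) = 2, and -8/(-4) = 2, so r = 2.
Then A·2^0 = -2 gives A = -2, and u(m) = -2·2^m.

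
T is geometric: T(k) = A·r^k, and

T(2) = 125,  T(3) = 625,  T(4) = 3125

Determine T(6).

78125

Consecutive ratio: 625/125 = 5, and 3125/625 = 5, so r = 5.
Then A·5^2 = 125 gives A = 5, and T(k) = 5·5^k.
T(6) = 5·5^6 = 78125.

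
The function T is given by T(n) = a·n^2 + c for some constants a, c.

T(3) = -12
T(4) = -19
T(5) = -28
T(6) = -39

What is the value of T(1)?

-4

From T(3) = -12 and T(4) = -19: 9a + c = -12 and 16a + c = -19.
Subtracting: 7a = -7, so a = -1; then c = -12 − (-1)·9 = -3.
So T(n) = -1n² − 3, and T(1) = -4.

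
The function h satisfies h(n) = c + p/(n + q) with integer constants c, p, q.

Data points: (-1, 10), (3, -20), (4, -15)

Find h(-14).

-3

(h(n) − c)(n + q) = p for each data point; the three points give a linear system in c and q, then p follows.
Solving: c = -5, q = -1, p = -30, so h(n) = -5 − 30/(n − 1).
Then h(-14) = -5 − 30/(-15) = -3.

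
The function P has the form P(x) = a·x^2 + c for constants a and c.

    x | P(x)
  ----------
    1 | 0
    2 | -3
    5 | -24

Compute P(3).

From P(1) = 0 and P(2) = -3: 1a + c = 0 and 4a + c = -3.
Subtracting: 3a = -3, so a = -1; then c = 0 − (-1)·1 = 1.
So P(x) = -1x² + 1, and P(3) = -8.

-8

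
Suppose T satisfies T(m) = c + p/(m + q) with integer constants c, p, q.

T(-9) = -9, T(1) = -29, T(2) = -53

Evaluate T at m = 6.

11

(T(m) − c)(m + q) = p for each data point; the three points give a linear system in c and q, then p follows.
Solving: c = -5, q = -3, p = 48, so T(m) = -5 + 48/(m − 3).
Then T(6) = -5 + 48/3 = 11.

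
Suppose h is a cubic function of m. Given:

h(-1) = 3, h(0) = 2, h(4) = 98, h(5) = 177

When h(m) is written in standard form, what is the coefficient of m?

Write h(m) = am³ + bm² + cm + d; the 4 given values yield a linear system in the 4 coefficients.
Solving, h(m) = m³ + 2m² + 2.
The coefficient of m is 0.

0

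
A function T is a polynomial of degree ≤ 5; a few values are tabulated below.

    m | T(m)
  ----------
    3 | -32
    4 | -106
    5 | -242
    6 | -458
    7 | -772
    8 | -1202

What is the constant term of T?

First differences: -74, -136, -216, -314, -430. Second differences: -62, -80, -98, -116. Third differences: -18, -18, -18.
Level-3 differences are constant, so T has degree 3.
Fitting a degree-3 polynomial gives T(m) = -3m³ + 5m² + 2m - 2.
The constant term is T(0) = -2.

-2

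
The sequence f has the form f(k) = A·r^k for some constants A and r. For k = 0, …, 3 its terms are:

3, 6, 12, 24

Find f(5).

Consecutive ratio: 6/3 = 2, and 12/6 = 2, so r = 2.
Then A·2^0 = 3 gives A = 3, and f(k) = 3·2^k.
f(5) = 3·2^5 = 96.

96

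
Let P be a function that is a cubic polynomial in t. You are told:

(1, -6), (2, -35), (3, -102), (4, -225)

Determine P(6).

Write P(t) = at³ + bt² + ct + d; the 4 given values yield a linear system in the 4 coefficients.
Solving, P(t) = -3t³ - t² - 5t + 3.
Then P(6) = -711.

-711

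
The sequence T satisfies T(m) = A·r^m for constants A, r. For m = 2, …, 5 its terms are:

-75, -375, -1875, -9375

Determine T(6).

Consecutive ratio: -375/(-75) = 5, and -1875/(-375) = 5, so r = 5.
Then A·5^2 = -75 gives A = -3, and T(m) = -3·5^m.
T(6) = -3·5^6 = -46875.

-46875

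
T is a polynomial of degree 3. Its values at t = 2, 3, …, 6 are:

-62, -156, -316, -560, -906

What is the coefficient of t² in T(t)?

-6

Write T(t) = at³ + bt² + ct + d; the 5 given values yield a linear system in the 4 coefficients.
Solving, T(t) = -3t³ - 6t² - 7t.
The coefficient of t² is -6.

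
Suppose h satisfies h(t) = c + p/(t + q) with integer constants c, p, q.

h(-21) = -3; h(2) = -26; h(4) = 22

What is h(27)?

(h(t) − c)(t + q) = p for each data point; the three points give a linear system in c and q, then p follows.
Solving: c = -2, q = -3, p = 24, so h(t) = -2 + 24/(t − 3).
Then h(27) = -2 + 24/24 = -1.

-1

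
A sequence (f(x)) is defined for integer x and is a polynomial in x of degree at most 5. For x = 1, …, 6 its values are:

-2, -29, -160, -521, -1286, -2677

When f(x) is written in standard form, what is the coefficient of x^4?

First differences: -27, -131, -361, -765, -1391. Second differences: -104, -230, -404, -626. Third differences: -126, -174, -222. Fourth differences: -48, -48.
Level-4 differences are constant, so f has degree 4.
Fitting a degree-4 polynomial gives f(x) = -2x^4 - x³ + 4x² - 2x - 1.
The coefficient of x^4 is -2.

-2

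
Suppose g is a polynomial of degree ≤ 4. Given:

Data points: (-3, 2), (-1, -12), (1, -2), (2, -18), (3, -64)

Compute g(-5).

136

Write g(n) = an^4 + bn³ + cn² + dn + e; the 5 given values yield a linear system in the 5 coefficients.
Solving, the leading coefficient vanishes, and g(n) = -2n³ - 3n² + 7n - 4.
Then g(-5) = 136.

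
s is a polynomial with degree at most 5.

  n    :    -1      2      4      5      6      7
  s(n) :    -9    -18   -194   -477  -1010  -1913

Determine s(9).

-5429

Write s(n) = an^5 + bn^4 + cn³ + dn² + en + p; the 6 given values yield a linear system in the 6 coefficients.
Solving, the leading coefficient vanishes, and s(n) = -n^4 + 2n³ - 4n² - 2.
Then s(9) = -5429.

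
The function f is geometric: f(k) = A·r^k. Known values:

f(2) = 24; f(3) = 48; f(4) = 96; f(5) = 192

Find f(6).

384

Consecutive ratio: 48/24 = 2, and 96/48 = 2, so r = 2.
Then A·2^2 = 24 gives A = 6, and f(k) = 6·2^k.
f(6) = 6·2^6 = 384.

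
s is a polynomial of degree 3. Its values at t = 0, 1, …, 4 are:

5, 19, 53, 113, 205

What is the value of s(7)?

733

First differences: 14, 34, 60, 92. Second differences: 20, 26, 32. Third differences: 6, 6.
Level-3 differences are constant, so s has degree 3.
Fitting a degree-3 polynomial gives s(t) = t³ + 7t² + 6t + 5.
Then s(7) = 733.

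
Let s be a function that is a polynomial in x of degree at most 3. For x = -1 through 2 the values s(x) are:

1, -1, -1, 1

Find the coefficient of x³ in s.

0

First differences: -2, 0, 2. Second differences: 2, 2.
Level-2 differences are constant, so s has degree 2.
Fitting a degree-2 polynomial gives s(x) = x² - x - 1.
The coefficient of x³ is 0.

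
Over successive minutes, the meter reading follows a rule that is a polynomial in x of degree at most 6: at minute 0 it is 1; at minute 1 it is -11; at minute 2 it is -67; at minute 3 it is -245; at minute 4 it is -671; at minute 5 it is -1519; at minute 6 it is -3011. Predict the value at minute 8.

-9055

Write the value at x as f(x).
Write f(x) = ax^6 + bx^5 + cx^4 + dx³ + ex² + px + q; the 7 given values yield a linear system in the 7 coefficients.
Solving, the top 2 coefficients vanish, and f(x) = -2x^4 - x³ - 5x² - 4x + 1.
Then f(8) = -9055.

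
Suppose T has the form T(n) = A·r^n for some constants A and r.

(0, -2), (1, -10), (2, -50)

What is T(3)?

Consecutive ratio: -10/(-2) = 5, and -50/(-10) = 5, so r = 5.
Then A·5^0 = -2 gives A = -2, and T(n) = -2·5^n.
T(3) = -2·5^3 = -250.

-250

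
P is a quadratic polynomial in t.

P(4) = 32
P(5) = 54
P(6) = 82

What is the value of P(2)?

Write P(t) = at² + bt + c; the 3 given values yield a linear system in the 3 coefficients.
Solving, P(t) = 3t² - 5t + 4.
Then P(2) = 6.

6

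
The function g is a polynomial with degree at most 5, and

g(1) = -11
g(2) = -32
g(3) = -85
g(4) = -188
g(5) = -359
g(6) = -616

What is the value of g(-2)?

40

Write g(m) = am^5 + bm^4 + cm³ + dm² + em + p; the 6 given values yield a linear system in the 6 coefficients.
Solving, the top 2 coefficients vanish, and g(m) = -3m³ + 2m² - 6m - 4.
Then g(-2) = 40.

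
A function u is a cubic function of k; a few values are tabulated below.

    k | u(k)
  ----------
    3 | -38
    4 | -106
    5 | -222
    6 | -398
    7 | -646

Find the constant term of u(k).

-2

Write u(k) = ak³ + bk² + ck + d; the 5 given values yield a linear system in the 4 coefficients.
Solving, u(k) = -2k³ + 6k - 2.
The constant term is u(0) = -2.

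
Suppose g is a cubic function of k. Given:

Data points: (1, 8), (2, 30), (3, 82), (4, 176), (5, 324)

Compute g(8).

1212

First differences: 22, 52, 94, 148. Second differences: 30, 42, 54. Third differences: 12, 12.
Level-3 differences are constant, so g has degree 3.
Fitting a degree-3 polynomial gives g(k) = 2k³ + 3k² - k + 4.
Then g(8) = 1212.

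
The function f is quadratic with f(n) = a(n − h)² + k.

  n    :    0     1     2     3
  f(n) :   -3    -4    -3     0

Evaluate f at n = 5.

12

First differences -1, 1, 3; second difference 2 = 2a, so a = 1.
Expanding, the n-coefficient is −2ah = -2h; matching it to the data gives h = 1, and then k = -4.
So f(n) = 1(n − 1)² − 4.
f(5) = 1·4² − 4 = 12.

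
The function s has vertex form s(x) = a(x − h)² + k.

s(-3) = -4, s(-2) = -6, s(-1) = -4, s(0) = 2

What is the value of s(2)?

26

First differences -2, 2, 6; second difference 4 = 2a, so a = 2.
Expanding, the x-coefficient is −2ah = -4h; matching it to the data gives h = -2, and then k = -6.
So s(x) = 2(x + 2)² − 6.
s(2) = 2·4² − 6 = 26.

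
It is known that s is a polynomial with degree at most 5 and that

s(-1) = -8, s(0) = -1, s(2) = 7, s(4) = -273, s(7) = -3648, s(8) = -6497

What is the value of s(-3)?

Write s(x) = ax^5 + bx^4 + cx³ + dx² + ex + p; the 6 given values yield a linear system in the 6 coefficients.
Solving, the leading coefficient vanishes, and s(x) = -2x^4 + 3x³ + 2x² + 4x - 1.
Then s(-3) = -238.

-238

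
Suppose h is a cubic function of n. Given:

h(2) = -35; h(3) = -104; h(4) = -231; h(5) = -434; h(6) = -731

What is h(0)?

1

First differences: -69, -127, -203, -297. Second differences: -58, -76, -94. Third differences: -18, -18.
Level-3 differences are constant, so h has degree 3.
Fitting a degree-3 polynomial gives h(n) = -3n³ - 2n² - 2n + 1.
The constant term is h(0) = 1.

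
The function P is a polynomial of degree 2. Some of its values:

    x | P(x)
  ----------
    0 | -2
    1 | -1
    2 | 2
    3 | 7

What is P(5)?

23

First differences: 1, 3, 5. Second differences: 2, 2.
Level-2 differences are constant, so P has degree 2.
Fitting a degree-2 polynomial gives P(x) = x² - 2.
Then P(5) = 23.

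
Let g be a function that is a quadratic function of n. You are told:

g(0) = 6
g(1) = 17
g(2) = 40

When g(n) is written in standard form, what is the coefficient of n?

5

Write g(n) = an² + bn + c; the 3 given values yield a linear system in the 3 coefficients.
Solving, g(n) = 6n² + 5n + 6.
The coefficient of n is 5.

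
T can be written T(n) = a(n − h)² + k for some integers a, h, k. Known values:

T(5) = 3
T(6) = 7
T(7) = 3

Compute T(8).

-9

First differences 4, -4; second difference -8 = 2a, so a = -4.
Expanding, the n-coefficient is −2ah = 8h; matching it to the data gives h = 6, and then k = 7.
So T(n) = -4(n − 6)² + 7.
T(8) = -4·2² + 7 = -9.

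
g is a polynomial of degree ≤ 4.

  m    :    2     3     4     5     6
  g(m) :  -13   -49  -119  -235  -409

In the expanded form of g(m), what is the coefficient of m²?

1

Write g(m) = am^4 + bm³ + cm² + dm + e; the 5 given values yield a linear system in the 5 coefficients.
Solving, the leading coefficient vanishes, and g(m) = -2m³ + m² - 3m + 5.
The coefficient of m² is 1.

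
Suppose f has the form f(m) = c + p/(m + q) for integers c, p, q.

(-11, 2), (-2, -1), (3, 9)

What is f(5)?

6

(f(m) − c)(m + q) = p for each data point; the three points give a linear system in c and q, then p follows.
Solving: c = 3, q = -1, p = 12, so f(m) = 3 + 12/(m − 1).
Then f(5) = 3 + 12/4 = 6.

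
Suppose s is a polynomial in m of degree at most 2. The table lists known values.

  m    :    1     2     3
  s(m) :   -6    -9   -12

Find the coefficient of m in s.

First differences: -3, -3.
Level-1 differences are constant, so s has degree 1.
Fitting a degree-1 polynomial gives s(m) = -3m - 3.
The coefficient of m is -3.

-3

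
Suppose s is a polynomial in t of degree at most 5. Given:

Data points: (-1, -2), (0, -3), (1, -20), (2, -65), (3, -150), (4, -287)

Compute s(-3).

Write s(t) = at^5 + bt^4 + ct³ + dt² + et + p; the 6 given values yield a linear system in the 6 coefficients.
Solving, the top 2 coefficients vanish, and s(t) = -2t³ - 8t² - 7t - 3.
Then s(-3) = 0.

0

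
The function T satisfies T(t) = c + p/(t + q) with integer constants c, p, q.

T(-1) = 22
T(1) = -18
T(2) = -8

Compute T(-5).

6

(T(t) − c)(t + q) = p for each data point; the three points give a linear system in c and q, then p follows.
Solving: c = 2, q = 0, p = -20, so T(t) = 2 − 20/(t + 0).
Then T(-5) = 2 − 20/(-5) = 6.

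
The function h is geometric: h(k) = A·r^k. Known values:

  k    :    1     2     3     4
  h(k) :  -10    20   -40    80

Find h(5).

-160

Consecutive ratio: 20/(-10) = -2, and -40/20 = -2, so r = -2.
Then A·(-2)^1 = -10 gives A = 5, and h(k) = 5·(-2)^k.
h(5) = 5·(-2)^5 = -160.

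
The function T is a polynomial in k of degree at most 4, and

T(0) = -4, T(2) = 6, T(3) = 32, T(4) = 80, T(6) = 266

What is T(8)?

612

Write T(k) = ak^4 + bk³ + ck² + dk + e; the 5 given values yield a linear system in the 5 coefficients.
Solving, the leading coefficient vanishes, and T(k) = k³ + 2k² - 3k - 4.
Then T(8) = 612.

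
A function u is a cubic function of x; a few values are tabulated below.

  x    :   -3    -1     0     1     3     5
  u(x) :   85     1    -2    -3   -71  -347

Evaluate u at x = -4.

202

Write u(x) = ax³ + bx² + cx + d; the 6 given values yield a linear system in the 4 coefficients.
Solving, u(x) = -3x³ + x² + x - 2.
Then u(-4) = 202.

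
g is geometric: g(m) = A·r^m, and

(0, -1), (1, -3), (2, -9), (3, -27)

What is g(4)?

-81

Consecutive ratio: -3/(-1) = 3, and -9/(-3) = 3, so r = 3.
Then A·3^0 = -1 gives A = -1, and g(m) = -1·3^m.
g(4) = -1·3^4 = -81.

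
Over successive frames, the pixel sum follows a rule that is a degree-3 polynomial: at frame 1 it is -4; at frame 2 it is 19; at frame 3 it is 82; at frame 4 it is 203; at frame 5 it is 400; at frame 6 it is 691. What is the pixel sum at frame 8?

1627

Write the value at t as Q(t).
Write Q(t) = at³ + bt² + ct + d; the 6 given values yield a linear system in the 4 coefficients.
Solving, Q(t) = 3t³ + 2t² - 4t - 5.
Then Q(8) = 1627.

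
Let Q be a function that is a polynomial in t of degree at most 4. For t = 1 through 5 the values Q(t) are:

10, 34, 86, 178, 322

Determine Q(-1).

-2

First differences: 24, 52, 92, 144. Second differences: 28, 40, 52. Third differences: 12, 12.
Level-3 differences are constant, so Q has degree 3.
Fitting a degree-3 polynomial gives Q(t) = 2t³ + 2t² + 4t + 2.
Then Q(-1) = -2.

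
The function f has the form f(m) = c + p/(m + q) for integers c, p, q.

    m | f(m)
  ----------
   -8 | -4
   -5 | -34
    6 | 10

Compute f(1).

14

(f(m) − c)(m + q) = p for each data point; the three points give a linear system in c and q, then p follows.
Solving: c = 6, q = 4, p = 40, so f(m) = 6 + 40/(m + 4).
Then f(1) = 6 + 40/5 = 14.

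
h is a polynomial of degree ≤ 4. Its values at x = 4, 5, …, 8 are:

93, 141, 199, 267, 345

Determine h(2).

27

First differences: 48, 58, 68, 78. Second differences: 10, 10, 10.
Level-2 differences are constant, so h has degree 2.
Fitting a degree-2 polynomial gives h(x) = 5x² + 3x + 1.
Then h(2) = 27.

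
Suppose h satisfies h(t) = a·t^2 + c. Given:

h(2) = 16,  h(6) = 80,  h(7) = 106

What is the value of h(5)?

58

From h(2) = 16 and h(6) = 80: 4a + c = 16 and 36a + c = 80.
Subtracting: 32a = 64, so a = 2; then c = 16 − 2·4 = 8.
So h(t) = 2t² + 8, and h(5) = 58.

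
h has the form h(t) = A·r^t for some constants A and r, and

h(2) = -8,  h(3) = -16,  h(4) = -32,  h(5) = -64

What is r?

2

Consecutive ratio: -16/(-8) = 2, and -32/(-16) = 2, so r = 2.
Then A·2^2 = -8 gives A = -2, and h(t) = -2·2^t.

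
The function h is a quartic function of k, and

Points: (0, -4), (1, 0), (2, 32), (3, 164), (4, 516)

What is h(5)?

Write h(k) = ak^4 + bk³ + ck² + dk + e; the 5 given values yield a linear system in the 5 coefficients.
Solving, h(k) = 2k^4 + 2k - 4.
Then h(5) = 1256.

1256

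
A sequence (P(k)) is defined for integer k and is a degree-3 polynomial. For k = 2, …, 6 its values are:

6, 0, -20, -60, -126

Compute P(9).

First differences: -6, -20, -40, -66. Second differences: -14, -20, -26. Third differences: -6, -6.
Level-3 differences are constant, so P has degree 3.
Fitting a degree-3 polynomial gives P(k) = -k³ + 2k² + 3k.
Then P(9) = -540.

-540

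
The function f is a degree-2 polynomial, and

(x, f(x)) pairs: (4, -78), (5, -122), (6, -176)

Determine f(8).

-314

Write f(x) = ax² + bx + c; the 3 given values yield a linear system in the 3 coefficients.
Solving, f(x) = -5x² + x - 2.
Then f(8) = -314.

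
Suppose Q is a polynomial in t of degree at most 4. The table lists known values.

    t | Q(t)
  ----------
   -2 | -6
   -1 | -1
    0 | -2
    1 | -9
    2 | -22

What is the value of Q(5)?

-97

First differences: 5, -1, -7, -13. Second differences: -6, -6, -6.
Level-2 differences are constant, so Q has degree 2.
Fitting a degree-2 polynomial gives Q(t) = -3t² - 4t - 2.
Then Q(5) = -97.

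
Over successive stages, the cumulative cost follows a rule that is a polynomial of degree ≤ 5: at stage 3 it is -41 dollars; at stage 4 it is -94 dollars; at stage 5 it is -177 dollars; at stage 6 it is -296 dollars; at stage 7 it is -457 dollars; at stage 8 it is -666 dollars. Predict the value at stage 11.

Write the value at k as u(k).
First differences: -53, -83, -119, -161, -209. Second differences: -30, -36, -42, -48. Third differences: -6, -6, -6.
Level-3 differences are constant, so u has degree 3.
Fitting a degree-3 polynomial gives u(k) = -k³ - 3k² + 5k - 2.
Then u(11) = -1641.

-1641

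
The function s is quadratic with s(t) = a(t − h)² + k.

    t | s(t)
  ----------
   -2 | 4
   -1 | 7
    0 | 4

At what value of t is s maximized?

-1

First differences 3, -3; second difference -6 = 2a, so a = -3.
Expanding, the t-coefficient is −2ah = 6h; matching it to the data gives h = -1, and then k = 7.
So s(t) = -3(t + 1)² + 7.
Hence h = -1.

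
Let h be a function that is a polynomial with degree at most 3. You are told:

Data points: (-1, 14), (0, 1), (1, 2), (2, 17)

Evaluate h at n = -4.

Write h(n) = an³ + bn² + cn + d; the 4 given values yield a linear system in the 4 coefficients.
Solving, the leading coefficient vanishes, and h(n) = 7n² - 6n + 1.
Then h(-4) = 137.

137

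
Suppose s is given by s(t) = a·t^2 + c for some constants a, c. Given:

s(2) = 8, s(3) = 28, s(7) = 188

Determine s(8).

248

From s(2) = 8 and s(3) = 28: 4a + c = 8 and 9a + c = 28.
Subtracting: 5a = 20, so a = 4; then c = 8 − 4·4 = -8.
So s(t) = 4t² − 8, and s(8) = 248.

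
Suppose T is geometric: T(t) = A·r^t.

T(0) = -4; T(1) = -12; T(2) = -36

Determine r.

Consecutive ratio: -12/(-4) = 3, and -36/(-12) = 3, so r = 3.
Then A·3^0 = -4 gives A = -4, and T(t) = -4·3^t.

3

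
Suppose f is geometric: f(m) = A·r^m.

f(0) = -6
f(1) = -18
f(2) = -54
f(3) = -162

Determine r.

3

Consecutive ratio: -18/(-6) = 3, and -54/(-18) = 3, so r = 3.
Then A·3^0 = -6 gives A = -6, and f(m) = -6·3^m.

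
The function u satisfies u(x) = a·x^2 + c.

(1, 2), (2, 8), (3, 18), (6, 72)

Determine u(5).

From u(1) = 2 and u(2) = 8: 1a + c = 2 and 4a + c = 8.
Subtracting: 3a = 6, so a = 2; then c = 2 − 2·1 = 0.
So u(x) = 2x² + 0, and u(5) = 50.

50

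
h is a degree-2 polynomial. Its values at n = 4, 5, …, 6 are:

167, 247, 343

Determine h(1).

23

Write h(n) = an² + bn + c; the 3 given values yield a linear system in the 3 coefficients.
Solving, h(n) = 8n² + 8n + 7.
Then h(1) = 23.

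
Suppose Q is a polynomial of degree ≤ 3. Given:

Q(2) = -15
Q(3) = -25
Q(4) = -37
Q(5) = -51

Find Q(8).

-105

First differences: -10, -12, -14. Second differences: -2, -2.
Level-2 differences are constant, so Q has degree 2.
Fitting a degree-2 polynomial gives Q(m) = -m² - 5m - 1.
Then Q(8) = -105.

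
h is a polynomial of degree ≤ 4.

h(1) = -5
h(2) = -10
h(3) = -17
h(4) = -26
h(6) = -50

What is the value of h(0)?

-2

Write h(n) = an^4 + bn³ + cn² + dn + e; the 5 given values yield a linear system in the 5 coefficients.
Solving, the top 2 coefficients vanish, and h(n) = -n² - 2n - 2.
Then h(0) = -2.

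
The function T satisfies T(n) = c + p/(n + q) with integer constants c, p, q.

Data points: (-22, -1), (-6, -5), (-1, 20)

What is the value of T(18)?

(T(n) − c)(n + q) = p for each data point; the three points give a linear system in c and q, then p follows.
Solving: c = 0, q = 2, p = 20, so T(n) = 20/(n + 2).
Then T(18) = 0 + 20/20 = 1.

1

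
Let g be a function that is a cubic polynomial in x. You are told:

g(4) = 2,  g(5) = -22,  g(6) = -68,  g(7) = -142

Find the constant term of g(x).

-2

Write g(x) = ax³ + bx² + cx + d; the 4 given values yield a linear system in the 4 coefficients.
Solving, g(x) = -x³ + 4x² + x - 2.
The constant term is g(0) = -2.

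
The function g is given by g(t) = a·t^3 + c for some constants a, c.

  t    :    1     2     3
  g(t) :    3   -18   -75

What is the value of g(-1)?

From g(1) = 3 and g(2) = -18: 1a + c = 3 and 8a + c = -18.
Subtracting: 7a = -21, so a = -3; then c = 3 − (-3)·1 = 6.
So g(t) = -3t³ + 6, and g(-1) = 9.

9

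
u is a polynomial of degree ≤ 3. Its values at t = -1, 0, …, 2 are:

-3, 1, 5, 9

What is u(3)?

First differences: 4, 4, 4.
Level-1 differences are constant, so u has degree 1.
Extending the table by one column gives the next first difference 4, so u(3) = 9 + 4 = 13.

13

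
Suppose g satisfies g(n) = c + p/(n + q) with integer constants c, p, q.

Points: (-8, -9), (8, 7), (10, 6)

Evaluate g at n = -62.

0

(g(n) − c)(n + q) = p for each data point; the three points give a linear system in c and q, then p follows.
Solving: c = 1, q = 2, p = 60, so g(n) = 1 + 60/(n + 2).
Then g(-62) = 1 + 60/(-60) = 0.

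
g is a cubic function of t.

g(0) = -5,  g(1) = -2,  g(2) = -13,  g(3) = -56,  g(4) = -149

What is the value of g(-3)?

82

Write g(t) = at³ + bt² + ct + d; the 5 given values yield a linear system in the 4 coefficients.
Solving, g(t) = -3t³ + 2t² + 4t - 5.
Then g(-3) = 82.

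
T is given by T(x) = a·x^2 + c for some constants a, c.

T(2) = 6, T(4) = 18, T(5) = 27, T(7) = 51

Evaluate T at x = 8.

66

From T(2) = 6 and T(4) = 18: 4a + c = 6 and 16a + c = 18.
Subtracting: 12a = 12, so a = 1; then c = 6 − 1·4 = 2.
So T(x) = 1x² + 2, and T(8) = 66.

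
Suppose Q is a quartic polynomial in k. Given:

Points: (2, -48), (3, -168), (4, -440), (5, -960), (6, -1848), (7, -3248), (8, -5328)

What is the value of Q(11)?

Write Q(k) = ak^4 + bk³ + ck² + dk + e; the 7 given values yield a linear system in the 5 coefficients.
Solving, Q(k) = -k^4 - 2k³ - 3k² - 2k.
Then Q(11) = -17688.

-17688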